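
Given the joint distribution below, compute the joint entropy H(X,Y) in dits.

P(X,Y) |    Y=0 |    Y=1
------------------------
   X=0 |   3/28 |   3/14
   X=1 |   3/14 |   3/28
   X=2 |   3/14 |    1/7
0.7587 dits

Joint entropy is H(X,Y) = -Σ_{x,y} p(x,y) log p(x,y).

Summing over all non-zero entries:
H(X,Y) = -[3/28·log_10(3/28) + 3/14·log_10(3/14) + 3/14·log_10(3/14) + 3/28·log_10(3/28) + 3/14·log_10(3/14) + 1/7·log_10(1/7)]
H(X,Y) = 0.7587 dits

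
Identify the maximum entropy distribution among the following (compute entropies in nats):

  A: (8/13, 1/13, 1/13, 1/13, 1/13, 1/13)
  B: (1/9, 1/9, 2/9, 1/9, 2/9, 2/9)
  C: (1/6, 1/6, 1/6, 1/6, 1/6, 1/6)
C

For a discrete distribution over n outcomes, entropy is maximized by the uniform distribution.

Computing entropies:
H(A) = 1.2853 nats
H(B) = 1.7351 nats
H(C) = 1.7918 nats

The uniform distribution (where all probabilities equal 1/6) achieves the maximum entropy of log_e(6) = 1.7918 nats.

Distribution C has the highest entropy.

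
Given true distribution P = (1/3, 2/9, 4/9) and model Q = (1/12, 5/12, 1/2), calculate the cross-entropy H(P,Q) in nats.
1.3309 nats

Cross-entropy: H(P,Q) = -Σ p(x) log q(x)

Alternatively: H(P,Q) = H(P) + D_KL(P||Q)
H(P) = 1.0609 nats
D_KL(P||Q) = 0.2701 nats

H(P,Q) = 1.0609 + 0.2701 = 1.3309 nats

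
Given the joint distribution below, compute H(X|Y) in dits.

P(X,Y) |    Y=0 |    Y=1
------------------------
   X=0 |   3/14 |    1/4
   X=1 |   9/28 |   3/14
0.2957 dits

Using the chain rule: H(X|Y) = H(X,Y) - H(Y)

First, compute H(X,Y) = 0.5957 dits

Marginal P(Y) = (15/28, 13/28)
H(Y) = 0.2999 dits

H(X|Y) = H(X,Y) - H(Y) = 0.5957 - 0.2999 = 0.2957 dits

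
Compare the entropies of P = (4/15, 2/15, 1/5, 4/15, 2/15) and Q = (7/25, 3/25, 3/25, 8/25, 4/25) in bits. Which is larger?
P

Computing entropies in bits:
H(P) = 2.2566
H(Q) = 2.1974

Distribution P has higher entropy.

Intuition: The distribution closer to uniform (more spread out) has higher entropy.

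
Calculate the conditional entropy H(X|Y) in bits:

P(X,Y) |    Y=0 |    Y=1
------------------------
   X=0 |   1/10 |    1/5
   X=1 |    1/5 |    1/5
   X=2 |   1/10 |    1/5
1.5510 bits

Using the chain rule: H(X|Y) = H(X,Y) - H(Y)

First, compute H(X,Y) = 2.5219 bits

Marginal P(Y) = (2/5, 3/5)
H(Y) = 0.9710 bits

H(X|Y) = H(X,Y) - H(Y) = 2.5219 - 0.9710 = 1.5510 bits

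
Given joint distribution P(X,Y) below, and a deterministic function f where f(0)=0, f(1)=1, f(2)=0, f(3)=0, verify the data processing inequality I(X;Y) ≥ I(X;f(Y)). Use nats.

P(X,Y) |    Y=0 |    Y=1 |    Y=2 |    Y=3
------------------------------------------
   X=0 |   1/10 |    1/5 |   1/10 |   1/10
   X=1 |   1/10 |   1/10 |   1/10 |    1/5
I(X;Y) = 0.0340, I(X;f(Y)) = 0.0242, inequality holds: 0.0340 ≥ 0.0242

Data Processing Inequality: For any Markov chain X → Y → Z, we have I(X;Y) ≥ I(X;Z).

Here Z = f(Y) is a deterministic function of Y, forming X → Y → Z.

Original I(X;Y) = 0.0340 nats

After applying f:
P(X,Z) where Z=f(Y):
- P(X,Z=0) = P(X,Y=0) + P(X,Y=2) + P(X,Y=3)
- P(X,Z=1) = P(X,Y=1)

I(X;Z) = I(X;f(Y)) = 0.0242 nats

Verification: 0.0340 ≥ 0.0242 ✓

Information cannot be created by processing; the function f can only lose information about X.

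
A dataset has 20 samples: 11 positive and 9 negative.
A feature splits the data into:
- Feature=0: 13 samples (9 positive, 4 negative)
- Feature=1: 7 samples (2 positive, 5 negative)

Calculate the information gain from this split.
0.1119 bits

Information Gain = H(Y) - H(Y|Feature)

Before split:
P(positive) = 11/20 = 0.5500
H(Y) = 0.9928 bits

After split:
Feature=0: H = 0.8905 bits (weight = 13/20)
Feature=1: H = 0.8631 bits (weight = 7/20)
H(Y|Feature) = (13/20)×0.8905 + (7/20)×0.8631 = 0.8809 bits

Information Gain = 0.9928 - 0.8809 = 0.1119 bits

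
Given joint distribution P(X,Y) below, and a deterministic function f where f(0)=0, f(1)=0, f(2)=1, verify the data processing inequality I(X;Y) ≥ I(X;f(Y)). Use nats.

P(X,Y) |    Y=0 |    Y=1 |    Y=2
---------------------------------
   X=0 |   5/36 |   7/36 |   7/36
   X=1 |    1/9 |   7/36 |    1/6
I(X;Y) = 0.0011, I(X;f(Y)) = 0.0001, inequality holds: 0.0011 ≥ 0.0001

Data Processing Inequality: For any Markov chain X → Y → Z, we have I(X;Y) ≥ I(X;Z).

Here Z = f(Y) is a deterministic function of Y, forming X → Y → Z.

Original I(X;Y) = 0.0011 nats

After applying f:
P(X,Z) where Z=f(Y):
- P(X,Z=0) = P(X,Y=0) + P(X,Y=1)
- P(X,Z=1) = P(X,Y=2)

I(X;Z) = I(X;f(Y)) = 0.0001 nats

Verification: 0.0011 ≥ 0.0001 ✓

Information cannot be created by processing; the function f can only lose information about X.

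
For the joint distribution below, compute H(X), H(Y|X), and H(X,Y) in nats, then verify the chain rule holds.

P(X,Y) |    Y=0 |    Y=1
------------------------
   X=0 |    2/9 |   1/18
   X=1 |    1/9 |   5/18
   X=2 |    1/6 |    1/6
H(X,Y) = 1.6920, H(X) = 1.0893, H(Y|X) = 0.6027 (all in nats)

Chain rule: H(X,Y) = H(X) + H(Y|X)

Left side — joint entropy directly:
H(X,Y) = -Σ p(x,y) log p(x,y) = 1.6920 nats

Right side — compute H(Y|X) from the conditional distributions:
P(X) = (5/18, 7/18, 1/3), so H(X) = 1.0893 nats
H(Y|X) = Σ_x P(X=x) · H(Y|X=x):
  P(Y|X=0) = (4/5, 1/5), H(Y|X=0) = 0.5004, weight P(X=0) = 5/18
  P(Y|X=1) = (2/7, 5/7), H(Y|X=1) = 0.5983, weight P(X=1) = 7/18
  P(Y|X=2) = (1/2, 1/2), H(Y|X=2) = 0.6931, weight P(X=2) = 1/3
H(Y|X) = 0.6027 nats

H(X) + H(Y|X) = 1.0893 + 0.6027 = 1.6920 nats

Both sides equal 1.6920 nats. ✓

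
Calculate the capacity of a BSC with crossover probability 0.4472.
0.0081 bits

For a binary symmetric channel (BSC) with error probability p:
Capacity C = 1 - H(p) bits per symbol

where H(p) = -p log₂(p) - (1-p) log₂(1-p) is the binary entropy function.

H(0.4472) = 0.9919 bits
C = 1 - 0.9919 = 0.0081 bits per symbol

This means we can reliably transmit up to 0.0081 bits of information per channel use.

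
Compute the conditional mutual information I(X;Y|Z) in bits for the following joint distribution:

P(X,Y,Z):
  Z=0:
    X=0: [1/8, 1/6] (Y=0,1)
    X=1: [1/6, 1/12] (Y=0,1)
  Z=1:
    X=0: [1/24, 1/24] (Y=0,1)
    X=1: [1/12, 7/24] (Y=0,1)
0.0400 bits

Conditional mutual information: I(X;Y|Z) = H(X|Z) + H(Y|Z) - H(X,Y|Z)

H(Z) = 0.9950
H(X,Z) = 1.8479 → H(X|Z) = 0.8529
H(Y,Z) = 1.9218 → H(Y|Z) = 0.9268
H(X,Y,Z) = 2.7347 → H(X,Y|Z) = 1.7397

I(X;Y|Z) = 0.8529 + 0.9268 - 1.7397 = 0.0400 bits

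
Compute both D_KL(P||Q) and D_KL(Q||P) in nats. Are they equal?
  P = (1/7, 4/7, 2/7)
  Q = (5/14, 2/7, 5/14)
D_KL(P||Q) = 0.2014, D_KL(Q||P) = 0.2089

KL divergence is not symmetric: D_KL(P||Q) ≠ D_KL(Q||P) in general.

D_KL(P||Q) = 0.2014 nats
D_KL(Q||P) = 0.2089 nats

No, they are not equal!

This asymmetry is why KL divergence is not a true distance metric.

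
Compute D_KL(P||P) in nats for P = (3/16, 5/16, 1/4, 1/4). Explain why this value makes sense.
0.0000 nats

KL divergence satisfies the Gibbs inequality: D_KL(P||Q) ≥ 0 for all distributions P, Q.

D_KL(P||Q) = Σ p(x) log(p(x)/q(x))
Each term is p(x) × log_e(p(x)/p(x)) = p(x) × log_e(1) = 0, so the sum is 0.
D_KL(P||Q) = 0.0000 nats

When P = Q, the KL divergence is exactly 0, as there is no 'divergence' between identical distributions.

This non-negativity is a fundamental property: relative entropy cannot be negative because it measures how different Q is from P.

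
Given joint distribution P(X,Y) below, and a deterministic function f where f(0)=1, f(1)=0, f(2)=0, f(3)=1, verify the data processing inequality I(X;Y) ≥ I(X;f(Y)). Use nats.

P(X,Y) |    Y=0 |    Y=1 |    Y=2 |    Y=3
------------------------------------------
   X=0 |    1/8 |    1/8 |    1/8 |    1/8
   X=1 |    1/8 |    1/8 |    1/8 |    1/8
I(X;Y) = 0.0000, I(X;f(Y)) = 0.0000, inequality holds: 0.0000 ≥ 0.0000

Data Processing Inequality: For any Markov chain X → Y → Z, we have I(X;Y) ≥ I(X;Z).

Here Z = f(Y) is a deterministic function of Y, forming X → Y → Z.

Original I(X;Y) = 0.0000 nats

After applying f:
P(X,Z) where Z=f(Y):
- P(X,Z=0) = P(X,Y=1) + P(X,Y=2)
- P(X,Z=1) = P(X,Y=0) + P(X,Y=3)

I(X;Z) = I(X;f(Y)) = 0.0000 nats

Verification: 0.0000 ≥ 0.0000 ✓

Information cannot be created by processing; the function f can only lose information about X.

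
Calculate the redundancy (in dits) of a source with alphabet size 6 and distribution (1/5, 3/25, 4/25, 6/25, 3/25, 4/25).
0.0139 dits

Redundancy measures how far a source is from maximum entropy:
R = H_max - H(X)

Maximum entropy for 6 symbols: H_max = log_10(6) = 0.7782 dits
Actual entropy: H(X) = 0.7642 dits
Redundancy: R = 0.7782 - 0.7642 = 0.0139 dits

This redundancy represents potential for compression: the source could be compressed by 0.0139 dits per symbol.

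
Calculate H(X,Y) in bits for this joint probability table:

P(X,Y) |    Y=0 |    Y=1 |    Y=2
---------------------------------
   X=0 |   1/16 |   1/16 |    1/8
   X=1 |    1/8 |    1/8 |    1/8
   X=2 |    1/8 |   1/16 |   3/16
3.0778 bits

Joint entropy is H(X,Y) = -Σ_{x,y} p(x,y) log p(x,y).

Summing over all non-zero entries:
H(X,Y) = -[1/16·log_2(1/16) + 1/16·log_2(1/16) + 1/8·log_2(1/8) + 1/8·log_2(1/8) + 1/8·log_2(1/8) + 1/8·log_2(1/8) + 1/8·log_2(1/8) + 1/16·log_2(1/16) + 3/16·log_2(3/16)]
H(X,Y) = 3.0778 bits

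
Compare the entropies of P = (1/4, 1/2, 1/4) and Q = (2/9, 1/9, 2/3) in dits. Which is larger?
P

Computing entropies in dits:
H(P) = 0.4515
H(Q) = 0.3686

Distribution P has higher entropy.

Intuition: The distribution closer to uniform (more spread out) has higher entropy.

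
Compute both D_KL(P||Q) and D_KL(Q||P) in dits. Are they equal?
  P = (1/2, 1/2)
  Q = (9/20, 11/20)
D_KL(P||Q) = 0.0022, D_KL(Q||P) = 0.0022

KL divergence is not symmetric: D_KL(P||Q) ≠ D_KL(Q||P) in general.

D_KL(P||Q) = 0.0022 dits
D_KL(Q||P) = 0.0022 dits

In this case they happen to be equal (to 4 decimal places).

This asymmetry is why KL divergence is not a true distance metric.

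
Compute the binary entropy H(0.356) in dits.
0.2828 dits

The binary entropy function is:
H(p) = -p log(p) - (1-p) log(1-p)

H(0.356) = -0.356 × log_10(0.356) - 0.644 × log_10(0.644)
H(0.356) = 0.2828 dits

Note: Binary entropy is maximized at p=0.5 (H=1 bit) and minimized at p=0 or p=1 (H=0).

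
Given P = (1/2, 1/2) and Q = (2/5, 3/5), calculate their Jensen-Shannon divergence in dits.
0.0022 dits

Jensen-Shannon divergence is:
JSD(P||Q) = 0.5 × D_KL(P||M) + 0.5 × D_KL(Q||M)
where M = 0.5 × (P + Q) is the mixture distribution.

M = 0.5 × (1/2, 1/2) + 0.5 × (2/5, 3/5) = (9/20, 11/20)

D_KL(P||M) = 0.0022 dits
D_KL(Q||M) = 0.0022 dits

JSD(P||Q) = 0.5 × 0.0022 + 0.5 × 0.0022 = 0.0022 dits

Unlike KL divergence, JSD is symmetric and bounded: 0 ≤ JSD ≤ log(2).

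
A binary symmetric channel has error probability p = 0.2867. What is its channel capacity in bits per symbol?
0.1356 bits

For a binary symmetric channel (BSC) with error probability p:
Capacity C = 1 - H(p) bits per symbol

where H(p) = -p log₂(p) - (1-p) log₂(1-p) is the binary entropy function.

H(0.2867) = 0.8644 bits
C = 1 - 0.8644 = 0.1356 bits per symbol

This means we can reliably transmit up to 0.1356 bits of information per channel use.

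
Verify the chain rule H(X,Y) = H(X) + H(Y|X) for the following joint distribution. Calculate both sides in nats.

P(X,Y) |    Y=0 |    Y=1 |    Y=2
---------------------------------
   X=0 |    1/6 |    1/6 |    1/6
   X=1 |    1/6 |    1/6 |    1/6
H(X,Y) = 1.7918, H(X) = 0.6931, H(Y|X) = 1.0986 (all in nats)

Chain rule: H(X,Y) = H(X) + H(Y|X)

Left side — joint entropy directly:
H(X,Y) = -Σ p(x,y) log p(x,y) = 1.7918 nats

Right side — compute H(Y|X) from the conditional distributions:
P(X) = (1/2, 1/2), so H(X) = 0.6931 nats
H(Y|X) = Σ_x P(X=x) · H(Y|X=x):
  P(Y|X=0) = (1/3, 1/3, 1/3), H(Y|X=0) = 1.0986, weight P(X=0) = 1/2
  P(Y|X=1) = (1/3, 1/3, 1/3), H(Y|X=1) = 1.0986, weight P(X=1) = 1/2
H(Y|X) = 1.0986 nats

H(X) + H(Y|X) = 0.6931 + 1.0986 = 1.7918 nats

Both sides equal 1.7918 nats. ✓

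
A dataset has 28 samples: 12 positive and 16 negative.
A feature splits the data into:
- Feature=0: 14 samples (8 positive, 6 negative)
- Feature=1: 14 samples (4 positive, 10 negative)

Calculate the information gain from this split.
0.0611 bits

Information Gain = H(Y) - H(Y|Feature)

Before split:
P(positive) = 12/28 = 0.4286
H(Y) = 0.9852 bits

After split:
Feature=0: H = 0.9852 bits (weight = 14/28)
Feature=1: H = 0.8631 bits (weight = 14/28)
H(Y|Feature) = (14/28)×0.9852 + (14/28)×0.8631 = 0.9242 bits

Information Gain = 0.9852 - 0.9242 = 0.0611 bits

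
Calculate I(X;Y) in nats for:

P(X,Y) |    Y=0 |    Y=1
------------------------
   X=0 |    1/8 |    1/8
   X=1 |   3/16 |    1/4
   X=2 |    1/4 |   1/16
0.0569 nats

Mutual information: I(X;Y) = H(X) + H(Y) - H(X,Y)

Marginals:
P(X) = (1/4, 7/16, 5/16), H(X) = 1.0717 nats
P(Y) = (9/16, 7/16), H(Y) = 0.6853 nats

Joint entropy: H(X,Y) = 1.7002 nats

I(X;Y) = 1.0717 + 0.6853 - 1.7002 = 0.0569 nats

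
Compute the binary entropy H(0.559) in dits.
0.2980 dits

The binary entropy function is:
H(p) = -p log(p) - (1-p) log(1-p)

H(0.559) = -0.559 × log_10(0.559) - 0.441 × log_10(0.441)
H(0.559) = 0.2980 dits

Note: Binary entropy is maximized at p=0.5 (H=1 bit) and minimized at p=0 or p=1 (H=0).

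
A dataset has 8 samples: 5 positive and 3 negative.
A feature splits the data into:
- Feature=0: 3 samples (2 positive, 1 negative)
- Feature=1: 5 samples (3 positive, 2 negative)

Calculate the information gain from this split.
0.0032 bits

Information Gain = H(Y) - H(Y|Feature)

Before split:
P(positive) = 5/8 = 0.6250
H(Y) = 0.9544 bits

After split:
Feature=0: H = 0.9183 bits (weight = 3/8)
Feature=1: H = 0.9710 bits (weight = 5/8)
H(Y|Feature) = (3/8)×0.9183 + (5/8)×0.9710 = 0.9512 bits

Information Gain = 0.9544 - 0.9512 = 0.0032 bits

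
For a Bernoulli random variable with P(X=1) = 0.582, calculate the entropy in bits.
0.9805 bits

The binary entropy function is:
H(p) = -p log(p) - (1-p) log(1-p)

H(0.582) = -0.582 × log_2(0.582) - 0.418 × log_2(0.418)
H(0.582) = 0.9805 bits

Note: Binary entropy is maximized at p=0.5 (H=1 bit) and minimized at p=0 or p=1 (H=0).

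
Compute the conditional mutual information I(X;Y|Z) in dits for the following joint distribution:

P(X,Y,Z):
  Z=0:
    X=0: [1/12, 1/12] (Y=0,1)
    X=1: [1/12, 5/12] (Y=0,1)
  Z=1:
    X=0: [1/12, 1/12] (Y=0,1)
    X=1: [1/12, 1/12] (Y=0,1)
0.0148 dits

Conditional mutual information: I(X;Y|Z) = H(X|Z) + H(Y|Z) - H(X,Y|Z)

H(Z) = 0.2764
H(X,Z) = 0.5396 → H(X|Z) = 0.2632
H(Y,Z) = 0.5396 → H(Y|Z) = 0.2632
H(X,Y,Z) = 0.7879 → H(X,Y|Z) = 0.5115

I(X;Y|Z) = 0.2632 + 0.2632 - 0.5115 = 0.0148 dits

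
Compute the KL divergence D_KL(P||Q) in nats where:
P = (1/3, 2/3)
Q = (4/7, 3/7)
0.1149 nats

KL divergence: D_KL(P||Q) = Σ p(x) log(p(x)/q(x))

Computing term by term:
  x=0: 1/3 × log_e[(1/3)/(4/7)] = 1/3 × -0.5390 = -0.1797
  x=1: 2/3 × log_e[(2/3)/(3/7)] = 2/3 × 0.4418 = 0.2946

D_KL(P||Q) = 0.1149 nats

Note: KL divergence is always non-negative and equals 0 iff P = Q.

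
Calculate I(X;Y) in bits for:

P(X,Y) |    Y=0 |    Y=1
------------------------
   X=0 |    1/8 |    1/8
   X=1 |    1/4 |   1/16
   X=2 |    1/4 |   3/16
0.0478 bits

Mutual information: I(X;Y) = H(X) + H(Y) - H(X,Y)

Marginals:
P(X) = (1/4, 5/16, 7/16), H(X) = 1.5462 bits
P(Y) = (5/8, 3/8), H(Y) = 0.9544 bits

Joint entropy: H(X,Y) = 2.4528 bits

I(X;Y) = 1.5462 + 0.9544 - 2.4528 = 0.0478 bits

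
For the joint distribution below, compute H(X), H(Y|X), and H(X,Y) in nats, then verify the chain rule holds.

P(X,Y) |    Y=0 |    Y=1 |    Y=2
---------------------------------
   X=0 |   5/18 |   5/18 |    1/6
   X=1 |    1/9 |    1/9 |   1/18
H(X,Y) = 1.6591, H(X) = 0.5908, H(Y|X) = 1.0683 (all in nats)

Chain rule: H(X,Y) = H(X) + H(Y|X)

Left side — joint entropy directly:
H(X,Y) = -Σ p(x,y) log p(x,y) = 1.6591 nats

Right side — compute H(Y|X) from the conditional distributions:
P(X) = (13/18, 5/18), so H(X) = 0.5908 nats
H(Y|X) = Σ_x P(X=x) · H(Y|X=x):
  P(Y|X=0) = (5/13, 5/13, 3/13), H(Y|X=0) = 1.0734, weight P(X=0) = 13/18
  P(Y|X=1) = (2/5, 2/5, 1/5), H(Y|X=1) = 1.0549, weight P(X=1) = 5/18
H(Y|X) = 1.0683 nats

H(X) + H(Y|X) = 0.5908 + 1.0683 = 1.6591 nats

Both sides equal 1.6591 nats. ✓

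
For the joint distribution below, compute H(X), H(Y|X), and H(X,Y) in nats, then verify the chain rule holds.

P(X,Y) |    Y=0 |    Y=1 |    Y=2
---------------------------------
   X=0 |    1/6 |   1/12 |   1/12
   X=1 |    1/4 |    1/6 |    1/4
H(X,Y) = 1.7046, H(X) = 0.6365, H(Y|X) = 1.0680 (all in nats)

Chain rule: H(X,Y) = H(X) + H(Y|X)

Left side — joint entropy directly:
H(X,Y) = -Σ p(x,y) log p(x,y) = 1.7046 nats

Right side — compute H(Y|X) from the conditional distributions:
P(X) = (1/3, 2/3), so H(X) = 0.6365 nats
H(Y|X) = Σ_x P(X=x) · H(Y|X=x):
  P(Y|X=0) = (1/2, 1/4, 1/4), H(Y|X=0) = 1.0397, weight P(X=0) = 1/3
  P(Y|X=1) = (3/8, 1/4, 3/8), H(Y|X=1) = 1.0822, weight P(X=1) = 2/3
H(Y|X) = 1.0680 nats

H(X) + H(Y|X) = 0.6365 + 1.0680 = 1.7046 nats

Both sides equal 1.7046 nats. ✓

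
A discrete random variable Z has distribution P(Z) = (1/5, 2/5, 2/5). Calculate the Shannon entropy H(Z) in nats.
1.0549 nats

Shannon entropy is H(X) = -Σ p(x) log p(x).

For P = (1/5, 2/5, 2/5):
H = -1/5 × log_e(1/5) -2/5 × log_e(2/5) -2/5 × log_e(2/5)
H = 1.0549 nats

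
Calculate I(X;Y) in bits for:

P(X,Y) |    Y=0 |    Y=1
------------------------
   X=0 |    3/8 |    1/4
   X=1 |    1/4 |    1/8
0.0032 bits

Mutual information: I(X;Y) = H(X) + H(Y) - H(X,Y)

Marginals:
P(X) = (5/8, 3/8), H(X) = 0.9544 bits
P(Y) = (5/8, 3/8), H(Y) = 0.9544 bits

Joint entropy: H(X,Y) = 1.9056 bits

I(X;Y) = 0.9544 + 0.9544 - 1.9056 = 0.0032 bits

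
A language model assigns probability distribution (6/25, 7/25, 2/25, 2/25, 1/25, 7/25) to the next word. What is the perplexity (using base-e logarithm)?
4.8951

Perplexity is e^H (or exp(H) for natural log).

First, H = -Σ p log p = 1.5882 nats
Perplexity = e^1.5882 = 4.8951

Interpretation: The model's uncertainty is equivalent to choosing uniformly among 4.9 options.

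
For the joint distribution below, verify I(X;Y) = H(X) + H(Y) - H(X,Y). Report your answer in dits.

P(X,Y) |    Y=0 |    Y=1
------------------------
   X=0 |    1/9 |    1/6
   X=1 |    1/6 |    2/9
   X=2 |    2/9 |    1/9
I(X;Y) = 0.0124 dits

Mutual information has multiple equivalent forms:
- I(X;Y) = H(X) - H(X|Y)
- I(X;Y) = H(Y) - H(Y|X)
- I(X;Y) = H(X) + H(Y) - H(X,Y)

Computing all quantities:
H(X) = 0.4731, H(Y) = 0.3010, H(X,Y) = 0.7618
H(X|Y) = 0.4607, H(Y|X) = 0.2887

Verification:
H(X) - H(X|Y) = 0.4731 - 0.4607 = 0.0124
H(Y) - H(Y|X) = 0.3010 - 0.2887 = 0.0124
H(X) + H(Y) - H(X,Y) = 0.4731 + 0.3010 - 0.7618 = 0.0124

All forms give I(X;Y) = 0.0124 dits. ✓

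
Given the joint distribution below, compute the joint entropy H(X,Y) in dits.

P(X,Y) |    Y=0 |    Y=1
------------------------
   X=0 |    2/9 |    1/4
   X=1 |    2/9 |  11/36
0.5982 dits

Joint entropy is H(X,Y) = -Σ_{x,y} p(x,y) log p(x,y).

Summing over all non-zero entries:
H(X,Y) = -[2/9·log_10(2/9) + 1/4·log_10(1/4) + 2/9·log_10(2/9) + 11/36·log_10(11/36)]
H(X,Y) = 0.5982 dits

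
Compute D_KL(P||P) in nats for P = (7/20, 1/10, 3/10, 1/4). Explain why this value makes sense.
0.0000 nats

KL divergence satisfies the Gibbs inequality: D_KL(P||Q) ≥ 0 for all distributions P, Q.

D_KL(P||Q) = Σ p(x) log(p(x)/q(x))
Each term is p(x) × log_e(p(x)/p(x)) = p(x) × log_e(1) = 0, so the sum is 0.
D_KL(P||Q) = 0.0000 nats

When P = Q, the KL divergence is exactly 0, as there is no 'divergence' between identical distributions.

This non-negativity is a fundamental property: relative entropy cannot be negative because it measures how different Q is from P.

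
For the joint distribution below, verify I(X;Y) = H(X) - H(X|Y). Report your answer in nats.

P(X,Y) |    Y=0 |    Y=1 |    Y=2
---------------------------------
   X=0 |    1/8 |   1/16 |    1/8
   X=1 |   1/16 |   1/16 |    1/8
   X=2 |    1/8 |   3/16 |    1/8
I(X;Y) = 0.0331 nats

Mutual information has multiple equivalent forms:
- I(X;Y) = H(X) - H(X|Y)
- I(X;Y) = H(Y) - H(Y|X)
- I(X;Y) = H(X) + H(Y) - H(X,Y)

Computing all quantities:
H(X) = 1.0717, H(Y) = 1.0948, H(X,Y) = 2.1334
H(X|Y) = 1.0386, H(Y|X) = 1.0617

Verification:
H(X) - H(X|Y) = 1.0717 - 1.0386 = 0.0331
H(Y) - H(Y|X) = 1.0948 - 1.0617 = 0.0331
H(X) + H(Y) - H(X,Y) = 1.0717 + 1.0948 - 2.1334 = 0.0331

All forms give I(X;Y) = 0.0331 nats. ✓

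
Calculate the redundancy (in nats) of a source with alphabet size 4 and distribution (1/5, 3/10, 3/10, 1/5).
0.0201 nats

Redundancy measures how far a source is from maximum entropy:
R = H_max - H(X)

Maximum entropy for 4 symbols: H_max = log_e(4) = 1.3863 nats
Actual entropy: H(X) = 1.3662 nats
Redundancy: R = 1.3863 - 1.3662 = 0.0201 nats

This redundancy represents potential for compression: the source could be compressed by 0.0201 nats per symbol.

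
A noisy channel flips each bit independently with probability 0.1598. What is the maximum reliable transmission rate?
0.3662 bits

For a binary symmetric channel (BSC) with error probability p:
Capacity C = 1 - H(p) bits per symbol

where H(p) = -p log₂(p) - (1-p) log₂(1-p) is the binary entropy function.

H(0.1598) = 0.6338 bits
C = 1 - 0.6338 = 0.3662 bits per symbol

This means we can reliably transmit up to 0.3662 bits of information per channel use.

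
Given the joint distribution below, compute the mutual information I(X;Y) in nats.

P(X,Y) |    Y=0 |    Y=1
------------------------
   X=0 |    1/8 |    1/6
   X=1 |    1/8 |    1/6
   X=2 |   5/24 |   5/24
0.0025 nats

Mutual information: I(X;Y) = H(X) + H(Y) - H(X,Y)

Marginals:
P(X) = (7/24, 7/24, 5/12), H(X) = 1.0835 nats
P(Y) = (11/24, 13/24), H(Y) = 0.6897 nats

Joint entropy: H(X,Y) = 1.7707 nats

I(X;Y) = 1.0835 + 0.6897 - 1.7707 = 0.0025 nats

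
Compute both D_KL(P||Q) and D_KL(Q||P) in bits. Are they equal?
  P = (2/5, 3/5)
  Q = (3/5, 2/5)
D_KL(P||Q) = 0.1170, D_KL(Q||P) = 0.1170

KL divergence is not symmetric: D_KL(P||Q) ≠ D_KL(Q||P) in general.

D_KL(P||Q) = 0.1170 bits
D_KL(Q||P) = 0.1170 bits

In this case they happen to be equal (to 4 decimal places).

This asymmetry is why KL divergence is not a true distance metric.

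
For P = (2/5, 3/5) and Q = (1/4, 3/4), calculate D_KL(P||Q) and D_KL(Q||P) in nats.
D_KL(P||Q) = 0.0541, D_KL(Q||P) = 0.0499

KL divergence is not symmetric: D_KL(P||Q) ≠ D_KL(Q||P) in general.

D_KL(P||Q) = 0.0541 nats
D_KL(Q||P) = 0.0499 nats

No, they are not equal!

This asymmetry is why KL divergence is not a true distance metric.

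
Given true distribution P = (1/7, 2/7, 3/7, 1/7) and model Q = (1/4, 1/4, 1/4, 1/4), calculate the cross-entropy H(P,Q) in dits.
0.6021 dits

Cross-entropy: H(P,Q) = -Σ p(x) log q(x)

Alternatively: H(P,Q) = H(P) + D_KL(P||Q)
H(P) = 0.5546 dits
D_KL(P||Q) = 0.0475 dits

H(P,Q) = 0.5546 + 0.0475 = 0.6021 dits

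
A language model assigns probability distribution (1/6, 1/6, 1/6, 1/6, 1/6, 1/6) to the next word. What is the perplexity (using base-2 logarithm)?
6.0000

Perplexity is 2^H (or exp(H) for natural log).

First, H = -Σ p log p = 2.5850 bits
Perplexity = 2^2.5850 = 6.0000

Interpretation: The model's uncertainty is equivalent to choosing uniformly among 6.0 options.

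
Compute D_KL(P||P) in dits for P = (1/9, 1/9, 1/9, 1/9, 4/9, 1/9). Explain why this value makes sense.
0.0000 dits

KL divergence satisfies the Gibbs inequality: D_KL(P||Q) ≥ 0 for all distributions P, Q.

D_KL(P||Q) = Σ p(x) log(p(x)/q(x))
Each term is p(x) × log_10(p(x)/p(x)) = p(x) × log_10(1) = 0, so the sum is 0.
D_KL(P||Q) = 0.0000 dits

When P = Q, the KL divergence is exactly 0, as there is no 'divergence' between identical distributions.

This non-negativity is a fundamental property: relative entropy cannot be negative because it measures how different Q is from P.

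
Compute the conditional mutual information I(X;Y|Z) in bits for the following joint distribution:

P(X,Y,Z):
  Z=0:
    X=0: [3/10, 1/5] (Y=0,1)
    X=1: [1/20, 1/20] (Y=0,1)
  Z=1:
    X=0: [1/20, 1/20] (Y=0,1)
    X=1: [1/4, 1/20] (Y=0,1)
0.0320 bits

Conditional mutual information: I(X;Y|Z) = H(X|Z) + H(Y|Z) - H(X,Y|Z)

H(Z) = 0.9710
H(X,Z) = 1.6855 → H(X|Z) = 0.7145
H(Y,Z) = 1.8834 → H(Y|Z) = 0.9124
H(X,Y,Z) = 2.5660 → H(X,Y|Z) = 1.5950

I(X;Y|Z) = 0.7145 + 0.9124 - 1.5950 = 0.0320 bits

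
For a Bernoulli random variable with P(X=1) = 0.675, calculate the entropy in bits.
0.9097 bits

The binary entropy function is:
H(p) = -p log(p) - (1-p) log(1-p)

H(0.675) = -0.675 × log_2(0.675) - 0.325 × log_2(0.325)
H(0.675) = 0.9097 bits

Note: Binary entropy is maximized at p=0.5 (H=1 bit) and minimized at p=0 or p=1 (H=0).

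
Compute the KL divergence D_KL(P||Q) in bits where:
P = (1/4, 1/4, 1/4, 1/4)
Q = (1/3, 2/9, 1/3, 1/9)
0.1274 bits

KL divergence: D_KL(P||Q) = Σ p(x) log(p(x)/q(x))

Computing term by term:
  x=0: 1/4 × log_2[(1/4)/(1/3)] = 1/4 × -0.4150 = -0.1038
  x=1: 1/4 × log_2[(1/4)/(2/9)] = 1/4 × 0.1699 = 0.0425
  x=2: 1/4 × log_2[(1/4)/(1/3)] = 1/4 × -0.4150 = -0.1038
  x=3: 1/4 × log_2[(1/4)/(1/9)] = 1/4 × 1.1699 = 0.2925

D_KL(P||Q) = 0.1274 bits

Note: KL divergence is always non-negative and equals 0 iff P = Q.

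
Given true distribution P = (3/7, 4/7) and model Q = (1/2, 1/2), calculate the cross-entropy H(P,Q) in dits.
0.3010 dits

Cross-entropy: H(P,Q) = -Σ p(x) log q(x)

Alternatively: H(P,Q) = H(P) + D_KL(P||Q)
H(P) = 0.2966 dits
D_KL(P||Q) = 0.0044 dits

H(P,Q) = 0.2966 + 0.0044 = 0.3010 dits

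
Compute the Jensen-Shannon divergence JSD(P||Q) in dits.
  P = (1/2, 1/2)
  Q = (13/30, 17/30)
0.0010 dits

Jensen-Shannon divergence is:
JSD(P||Q) = 0.5 × D_KL(P||M) + 0.5 × D_KL(Q||M)
where M = 0.5 × (P + Q) is the mixture distribution.

M = 0.5 × (1/2, 1/2) + 0.5 × (13/30, 17/30) = (7/15, 8/15)

D_KL(P||M) = 0.0010 dits
D_KL(Q||M) = 0.0010 dits

JSD(P||Q) = 0.5 × 0.0010 + 0.5 × 0.0010 = 0.0010 dits

Unlike KL divergence, JSD is symmetric and bounded: 0 ≤ JSD ≤ log(2).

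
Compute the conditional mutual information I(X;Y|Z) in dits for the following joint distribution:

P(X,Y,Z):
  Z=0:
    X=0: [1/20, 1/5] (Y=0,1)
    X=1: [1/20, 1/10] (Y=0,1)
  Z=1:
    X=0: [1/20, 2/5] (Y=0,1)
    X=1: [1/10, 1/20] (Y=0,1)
0.0388 dits

Conditional mutual information: I(X;Y|Z) = H(X|Z) + H(Y|Z) - H(X,Y|Z)

H(Z) = 0.2923
H(X,Z) = 0.5537 → H(X|Z) = 0.2615
H(Y,Z) = 0.5365 → H(Y|Z) = 0.2442
H(X,Y,Z) = 0.7592 → H(X,Y|Z) = 0.4669

I(X;Y|Z) = 0.2615 + 0.2442 - 0.4669 = 0.0388 dits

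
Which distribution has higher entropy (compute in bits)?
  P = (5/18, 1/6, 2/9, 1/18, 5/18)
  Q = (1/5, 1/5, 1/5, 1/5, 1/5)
Q

Computing entropies in bits:
H(P) = 2.1714
H(Q) = 2.3219

Distribution Q has higher entropy.

Intuition: The distribution closer to uniform (more spread out) has higher entropy.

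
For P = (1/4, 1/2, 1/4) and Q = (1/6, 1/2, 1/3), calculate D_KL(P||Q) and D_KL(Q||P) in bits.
D_KL(P||Q) = 0.0425, D_KL(Q||P) = 0.0409

KL divergence is not symmetric: D_KL(P||Q) ≠ D_KL(Q||P) in general.

D_KL(P||Q) = 0.0425 bits
D_KL(Q||P) = 0.0409 bits

No, they are not equal!

This asymmetry is why KL divergence is not a true distance metric.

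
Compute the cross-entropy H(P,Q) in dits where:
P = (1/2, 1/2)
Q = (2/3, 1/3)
0.3266 dits

Cross-entropy: H(P,Q) = -Σ p(x) log q(x)

Alternatively: H(P,Q) = H(P) + D_KL(P||Q)
H(P) = 0.3010 dits
D_KL(P||Q) = 0.0256 dits

H(P,Q) = 0.3010 + 0.0256 = 0.3266 dits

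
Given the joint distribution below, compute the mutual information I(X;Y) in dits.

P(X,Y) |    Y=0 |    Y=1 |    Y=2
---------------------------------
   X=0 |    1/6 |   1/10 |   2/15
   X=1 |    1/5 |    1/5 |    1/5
0.0022 dits

Mutual information: I(X;Y) = H(X) + H(Y) - H(X,Y)

Marginals:
P(X) = (2/5, 3/5), H(X) = 0.2923 dits
P(Y) = (11/30, 3/10, 1/3), H(Y) = 0.4757 dits

Joint entropy: H(X,Y) = 0.7657 dits

I(X;Y) = 0.2923 + 0.4757 - 0.7657 = 0.0022 dits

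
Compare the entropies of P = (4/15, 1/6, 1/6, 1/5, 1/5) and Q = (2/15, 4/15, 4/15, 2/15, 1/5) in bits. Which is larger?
P

Computing entropies in bits:
H(P) = 2.2989
H(Q) = 2.2566

Distribution P has higher entropy.

Intuition: The distribution closer to uniform (more spread out) has higher entropy.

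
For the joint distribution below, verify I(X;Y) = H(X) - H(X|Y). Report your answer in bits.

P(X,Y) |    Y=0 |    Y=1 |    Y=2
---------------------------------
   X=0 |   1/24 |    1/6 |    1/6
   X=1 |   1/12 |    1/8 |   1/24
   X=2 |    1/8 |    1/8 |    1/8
I(X;Y) = 0.0734 bits

Mutual information has multiple equivalent forms:
- I(X;Y) = H(X) - H(X|Y)
- I(X;Y) = H(Y) - H(Y|X)
- I(X;Y) = H(X) + H(Y) - H(X,Y)

Computing all quantities:
H(X) = 1.5613, H(Y) = 1.5546, H(X,Y) = 3.0425
H(X|Y) = 1.4879, H(Y|X) = 1.4812

Verification:
H(X) - H(X|Y) = 1.5613 - 1.4879 = 0.0734
H(Y) - H(Y|X) = 1.5546 - 1.4812 = 0.0734
H(X) + H(Y) - H(X,Y) = 1.5613 + 1.5546 - 3.0425 = 0.0734

All forms give I(X;Y) = 0.0734 bits. ✓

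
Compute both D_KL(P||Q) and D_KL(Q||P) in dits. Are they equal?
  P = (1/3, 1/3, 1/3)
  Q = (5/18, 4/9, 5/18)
D_KL(P||Q) = 0.0111, D_KL(Q||P) = 0.0115

KL divergence is not symmetric: D_KL(P||Q) ≠ D_KL(Q||P) in general.

D_KL(P||Q) = 0.0111 dits
D_KL(Q||P) = 0.0115 dits

No, they are not equal!

This asymmetry is why KL divergence is not a true distance metric.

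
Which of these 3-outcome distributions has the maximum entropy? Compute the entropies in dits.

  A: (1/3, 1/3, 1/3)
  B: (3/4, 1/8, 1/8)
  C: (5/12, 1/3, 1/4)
A

For a discrete distribution over n outcomes, entropy is maximized by the uniform distribution.

Computing entropies:
H(A) = 0.4771 dits
H(B) = 0.3195 dits
H(C) = 0.4680 dits

The uniform distribution (where all probabilities equal 1/3) achieves the maximum entropy of log_10(3) = 0.4771 dits.

Distribution A has the highest entropy.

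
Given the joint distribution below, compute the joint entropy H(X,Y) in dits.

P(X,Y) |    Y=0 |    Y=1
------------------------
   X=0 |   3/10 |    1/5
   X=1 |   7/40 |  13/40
0.5878 dits

Joint entropy is H(X,Y) = -Σ_{x,y} p(x,y) log p(x,y).

Summing over all non-zero entries:
H(X,Y) = -[3/10·log_10(3/10) + 1/5·log_10(1/5) + 7/40·log_10(7/40) + 13/40·log_10(13/40)]
H(X,Y) = 0.5878 dits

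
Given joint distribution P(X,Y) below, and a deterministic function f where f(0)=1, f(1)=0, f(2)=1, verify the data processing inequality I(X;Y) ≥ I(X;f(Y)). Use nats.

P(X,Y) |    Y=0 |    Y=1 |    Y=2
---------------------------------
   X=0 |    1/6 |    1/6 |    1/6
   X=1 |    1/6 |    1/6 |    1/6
I(X;Y) = 0.0000, I(X;f(Y)) = 0.0000, inequality holds: 0.0000 ≥ 0.0000

Data Processing Inequality: For any Markov chain X → Y → Z, we have I(X;Y) ≥ I(X;Z).

Here Z = f(Y) is a deterministic function of Y, forming X → Y → Z.

Original I(X;Y) = 0.0000 nats

After applying f:
P(X,Z) where Z=f(Y):
- P(X,Z=0) = P(X,Y=1)
- P(X,Z=1) = P(X,Y=0) + P(X,Y=2)

I(X;Z) = I(X;f(Y)) = 0.0000 nats

Verification: 0.0000 ≥ 0.0000 ✓

Information cannot be created by processing; the function f can only lose information about X.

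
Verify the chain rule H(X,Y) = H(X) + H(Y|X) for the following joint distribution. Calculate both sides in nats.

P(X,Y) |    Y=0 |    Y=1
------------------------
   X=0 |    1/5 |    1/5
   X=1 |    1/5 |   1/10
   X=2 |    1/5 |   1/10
H(X,Y) = 1.7481, H(X) = 1.0889, H(Y|X) = 0.6592 (all in nats)

Chain rule: H(X,Y) = H(X) + H(Y|X)

Left side — joint entropy directly:
H(X,Y) = -Σ p(x,y) log p(x,y) = 1.7481 nats

Right side — compute H(Y|X) from the conditional distributions:
P(X) = (2/5, 3/10, 3/10), so H(X) = 1.0889 nats
H(Y|X) = Σ_x P(X=x) · H(Y|X=x):
  P(Y|X=0) = (1/2, 1/2), H(Y|X=0) = 0.6931, weight P(X=0) = 2/5
  P(Y|X=1) = (2/3, 1/3), H(Y|X=1) = 0.6365, weight P(X=1) = 3/10
  P(Y|X=2) = (2/3, 1/3), H(Y|X=2) = 0.6365, weight P(X=2) = 3/10
H(Y|X) = 0.6592 nats

H(X) + H(Y|X) = 1.0889 + 0.6592 = 1.7481 nats

Both sides equal 1.7481 nats. ✓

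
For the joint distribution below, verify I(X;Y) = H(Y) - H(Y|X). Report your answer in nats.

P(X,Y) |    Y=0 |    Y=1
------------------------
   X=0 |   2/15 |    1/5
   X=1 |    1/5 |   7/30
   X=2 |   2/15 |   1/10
I(X;Y) = 0.0082 nats

Mutual information has multiple equivalent forms:
- I(X;Y) = H(X) - H(X|Y)
- I(X;Y) = H(Y) - H(Y|X)
- I(X;Y) = H(X) + H(Y) - H(X,Y)

Computing all quantities:
H(X) = 1.0681, H(Y) = 0.6909, H(X,Y) = 1.7509
H(X|Y) = 1.0600, H(Y|X) = 0.6828

Verification:
H(X) - H(X|Y) = 1.0681 - 1.0600 = 0.0082
H(Y) - H(Y|X) = 0.6909 - 0.6828 = 0.0082
H(X) + H(Y) - H(X,Y) = 1.0681 + 0.6909 - 1.7509 = 0.0082

All forms give I(X;Y) = 0.0082 nats. ✓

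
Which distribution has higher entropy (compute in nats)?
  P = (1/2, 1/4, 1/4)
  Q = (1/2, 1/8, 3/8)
P

Computing entropies in nats:
H(P) = 1.0397
H(Q) = 0.9743

Distribution P has higher entropy.

Intuition: The distribution closer to uniform (more spread out) has higher entropy.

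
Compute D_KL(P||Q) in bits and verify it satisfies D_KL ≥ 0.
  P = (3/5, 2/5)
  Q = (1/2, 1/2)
0.0290 bits

KL divergence satisfies the Gibbs inequality: D_KL(P||Q) ≥ 0 for all distributions P, Q.

D_KL(P||Q) = Σ p(x) log(p(x)/q(x))
Term by term:
  x=0: 3/5 × log_2[(3/5)/(1/2)] = 0.1578
  x=1: 2/5 × log_2[(2/5)/(1/2)] = -0.1288
D_KL(P||Q) = 0.0290 bits

D_KL(P||Q) = 0.0290 ≥ 0 ✓

This non-negativity is a fundamental property: relative entropy cannot be negative because it measures how different Q is from P.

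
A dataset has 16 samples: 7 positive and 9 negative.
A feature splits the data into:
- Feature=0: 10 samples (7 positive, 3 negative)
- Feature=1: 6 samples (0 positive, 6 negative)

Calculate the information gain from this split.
0.4379 bits

Information Gain = H(Y) - H(Y|Feature)

Before split:
P(positive) = 7/16 = 0.4375
H(Y) = 0.9887 bits

After split:
Feature=0: H = 0.8813 bits (weight = 10/16)
Feature=1: H = 0.0000 bits (weight = 6/16)
H(Y|Feature) = (10/16)×0.8813 + (6/16)×0.0000 = 0.5508 bits

Information Gain = 0.9887 - 0.5508 = 0.4379 bits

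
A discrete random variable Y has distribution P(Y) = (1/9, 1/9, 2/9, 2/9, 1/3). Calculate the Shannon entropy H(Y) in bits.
2.1972 bits

Shannon entropy is H(X) = -Σ p(x) log p(x).

For P = (1/9, 1/9, 2/9, 2/9, 1/3):
H = -1/9 × log_2(1/9) -1/9 × log_2(1/9) -2/9 × log_2(2/9) -2/9 × log_2(2/9) -1/3 × log_2(1/3)
H = 2.1972 bits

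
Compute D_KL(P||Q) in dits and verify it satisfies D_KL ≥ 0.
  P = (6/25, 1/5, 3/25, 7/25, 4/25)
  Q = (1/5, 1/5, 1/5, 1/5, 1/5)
0.0178 dits

KL divergence satisfies the Gibbs inequality: D_KL(P||Q) ≥ 0 for all distributions P, Q.

D_KL(P||Q) = Σ p(x) log(p(x)/q(x))
Term by term:
  x=0: 6/25 × log_10[(6/25)/(1/5)] = 0.0190
  x=1: 1/5 × log_10[(1/5)/(1/5)] = 0.0000
  x=2: 3/25 × log_10[(3/25)/(1/5)] = -0.0266
  x=3: 7/25 × log_10[(7/25)/(1/5)] = 0.0409
  x=4: 4/25 × log_10[(4/25)/(1/5)] = -0.0155
D_KL(P||Q) = 0.0178 dits

D_KL(P||Q) = 0.0178 ≥ 0 ✓

This non-negativity is a fundamental property: relative entropy cannot be negative because it measures how different Q is from P.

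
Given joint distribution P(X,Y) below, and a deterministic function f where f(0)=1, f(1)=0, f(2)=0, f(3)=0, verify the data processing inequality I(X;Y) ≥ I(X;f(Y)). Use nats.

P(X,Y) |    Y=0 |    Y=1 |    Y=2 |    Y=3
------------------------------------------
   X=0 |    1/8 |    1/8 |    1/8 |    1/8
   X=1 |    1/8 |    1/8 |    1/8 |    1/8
I(X;Y) = 0.0000, I(X;f(Y)) = 0.0000, inequality holds: 0.0000 ≥ 0.0000

Data Processing Inequality: For any Markov chain X → Y → Z, we have I(X;Y) ≥ I(X;Z).

Here Z = f(Y) is a deterministic function of Y, forming X → Y → Z.

Original I(X;Y) = 0.0000 nats

After applying f:
P(X,Z) where Z=f(Y):
- P(X,Z=0) = P(X,Y=1) + P(X,Y=2) + P(X,Y=3)
- P(X,Z=1) = P(X,Y=0)

I(X;Z) = I(X;f(Y)) = 0.0000 nats

Verification: 0.0000 ≥ 0.0000 ✓

Information cannot be created by processing; the function f can only lose information about X.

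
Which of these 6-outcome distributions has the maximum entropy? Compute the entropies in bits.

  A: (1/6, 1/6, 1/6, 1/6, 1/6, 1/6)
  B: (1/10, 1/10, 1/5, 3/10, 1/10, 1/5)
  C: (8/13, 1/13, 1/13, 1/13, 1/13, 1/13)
A

For a discrete distribution over n outcomes, entropy is maximized by the uniform distribution.

Computing entropies:
H(A) = 2.5850 bits
H(B) = 2.4464 bits
H(C) = 1.8543 bits

The uniform distribution (where all probabilities equal 1/6) achieves the maximum entropy of log_2(6) = 2.5850 bits.

Distribution A has the highest entropy.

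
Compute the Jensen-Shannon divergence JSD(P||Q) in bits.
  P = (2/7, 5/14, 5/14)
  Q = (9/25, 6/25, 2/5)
0.0123 bits

Jensen-Shannon divergence is:
JSD(P||Q) = 0.5 × D_KL(P||M) + 0.5 × D_KL(Q||M)
where M = 0.5 × (P + Q) is the mixture distribution.

M = 0.5 × (2/7, 5/14, 5/14) + 0.5 × (9/25, 6/25, 2/5) = (0.322857, 0.298571, 0.378571)

D_KL(P||M) = 0.0119 bits
D_KL(Q||M) = 0.0127 bits

JSD(P||Q) = 0.5 × 0.0119 + 0.5 × 0.0127 = 0.0123 bits

Unlike KL divergence, JSD is symmetric and bounded: 0 ≤ JSD ≤ log(2).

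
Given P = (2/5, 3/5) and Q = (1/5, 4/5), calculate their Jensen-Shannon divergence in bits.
0.0349 bits

Jensen-Shannon divergence is:
JSD(P||Q) = 0.5 × D_KL(P||M) + 0.5 × D_KL(Q||M)
where M = 0.5 × (P + Q) is the mixture distribution.

M = 0.5 × (2/5, 3/5) + 0.5 × (1/5, 4/5) = (3/10, 7/10)

D_KL(P||M) = 0.0326 bits
D_KL(Q||M) = 0.0371 bits

JSD(P||Q) = 0.5 × 0.0326 + 0.5 × 0.0371 = 0.0349 bits

Unlike KL divergence, JSD is symmetric and bounded: 0 ≤ JSD ≤ log(2).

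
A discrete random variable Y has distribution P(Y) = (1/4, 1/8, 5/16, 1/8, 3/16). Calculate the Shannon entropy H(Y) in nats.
1.5438 nats

Shannon entropy is H(X) = -Σ p(x) log p(x).

For P = (1/4, 1/8, 5/16, 1/8, 3/16):
H = -1/4 × log_e(1/4) -1/8 × log_e(1/8) -5/16 × log_e(5/16) -1/8 × log_e(1/8) -3/16 × log_e(3/16)
H = 1.5438 nats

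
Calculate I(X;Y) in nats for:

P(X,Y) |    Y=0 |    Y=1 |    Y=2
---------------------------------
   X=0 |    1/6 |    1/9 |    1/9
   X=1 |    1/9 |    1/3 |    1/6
0.0444 nats

Mutual information: I(X;Y) = H(X) + H(Y) - H(X,Y)

Marginals:
P(X) = (7/18, 11/18), H(X) = 0.6682 nats
P(Y) = (5/18, 4/9, 5/18), H(Y) = 1.0720 nats

Joint entropy: H(X,Y) = 1.6959 nats

I(X;Y) = 0.6682 + 1.0720 - 1.6959 = 0.0444 nats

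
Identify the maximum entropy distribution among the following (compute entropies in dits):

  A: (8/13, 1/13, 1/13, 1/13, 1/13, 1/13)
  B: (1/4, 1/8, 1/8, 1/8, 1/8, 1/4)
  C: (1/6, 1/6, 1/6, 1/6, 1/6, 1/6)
C

For a discrete distribution over n outcomes, entropy is maximized by the uniform distribution.

Computing entropies:
H(A) = 0.5582 dits
H(B) = 0.7526 dits
H(C) = 0.7782 dits

The uniform distribution (where all probabilities equal 1/6) achieves the maximum entropy of log_10(6) = 0.7782 dits.

Distribution C has the highest entropy.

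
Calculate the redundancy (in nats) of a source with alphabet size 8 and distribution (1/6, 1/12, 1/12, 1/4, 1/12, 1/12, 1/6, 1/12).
0.1002 nats

Redundancy measures how far a source is from maximum entropy:
R = H_max - H(X)

Maximum entropy for 8 symbols: H_max = log_e(8) = 2.0794 nats
Actual entropy: H(X) = 1.9792 nats
Redundancy: R = 2.0794 - 1.9792 = 0.1002 nats

This redundancy represents potential for compression: the source could be compressed by 0.1002 nats per symbol.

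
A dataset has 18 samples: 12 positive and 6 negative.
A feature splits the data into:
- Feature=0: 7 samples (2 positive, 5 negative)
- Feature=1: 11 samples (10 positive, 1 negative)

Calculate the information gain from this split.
0.3141 bits

Information Gain = H(Y) - H(Y|Feature)

Before split:
P(positive) = 12/18 = 0.6667
H(Y) = 0.9183 bits

After split:
Feature=0: H = 0.8631 bits (weight = 7/18)
Feature=1: H = 0.4395 bits (weight = 11/18)
H(Y|Feature) = (7/18)×0.8631 + (11/18)×0.4395 = 0.6042 bits

Information Gain = 0.9183 - 0.6042 = 0.3141 bits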